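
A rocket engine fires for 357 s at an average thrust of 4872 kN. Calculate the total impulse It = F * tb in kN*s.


It = 4872 * 357 = 1739304 kN*s

1739304 kN*s


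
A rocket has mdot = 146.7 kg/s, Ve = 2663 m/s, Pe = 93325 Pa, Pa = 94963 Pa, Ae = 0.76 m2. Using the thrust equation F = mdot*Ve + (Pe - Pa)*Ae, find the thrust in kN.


F = 146.7 * 2663 + (93325 - 94963) * 0.76 = 389417.0 N = 389.4 kN

389.4 kN


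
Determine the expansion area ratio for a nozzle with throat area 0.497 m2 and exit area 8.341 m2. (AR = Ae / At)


AR = 8.341 / 0.497 = 16.8

16.8


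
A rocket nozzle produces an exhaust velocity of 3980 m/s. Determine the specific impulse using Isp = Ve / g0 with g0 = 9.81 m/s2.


Isp = Ve / g0 = 3980 / 9.81 = 405.7 s

405.7 s


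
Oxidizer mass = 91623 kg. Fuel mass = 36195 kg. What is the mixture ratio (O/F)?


MR = 91623 / 36195 = 2.53

2.53


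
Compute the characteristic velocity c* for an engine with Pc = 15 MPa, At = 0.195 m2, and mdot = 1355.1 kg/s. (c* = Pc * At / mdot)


c* = 15e6 * 0.195 / 1355.1 = 2159 m/s

2159 m/s


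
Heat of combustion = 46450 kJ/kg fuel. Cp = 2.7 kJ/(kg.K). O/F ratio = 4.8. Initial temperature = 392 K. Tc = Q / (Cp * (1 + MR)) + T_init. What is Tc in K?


Tc = 46450 / (2.7 * (1 + 4.8)) + 392 = 3358 K

3358 K


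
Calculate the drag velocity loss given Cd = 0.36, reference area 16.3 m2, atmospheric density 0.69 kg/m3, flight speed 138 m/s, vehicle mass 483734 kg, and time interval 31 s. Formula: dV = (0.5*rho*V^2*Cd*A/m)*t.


D = 0.5 * 0.69 * 138^2 * 0.36 * 16.3 = 38553.82 N
a = 38553.82 / 483734 = 0.0797 m/s2
dV = 0.0797 * 31 = 2.5 m/s

2.5 m/s


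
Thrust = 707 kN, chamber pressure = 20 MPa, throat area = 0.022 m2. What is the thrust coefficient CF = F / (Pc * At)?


CF = 707000 / (20e6 * 0.022) = 1.61

1.61


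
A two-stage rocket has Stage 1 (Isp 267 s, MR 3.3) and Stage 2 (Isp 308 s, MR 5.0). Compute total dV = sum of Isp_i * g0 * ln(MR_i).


dV1 = 267 * 9.81 * ln(3.3) = 3127.2 m/s
dV2 = 308 * 9.81 * ln(5.0) = 4862.9 m/s
Total dV = 3127.2 + 4862.9 = 7990.1 m/s ~ 7990 m/s

7990 m/s


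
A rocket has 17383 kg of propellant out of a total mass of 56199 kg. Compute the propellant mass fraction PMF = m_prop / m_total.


PMF = 17383 / 56199 = 0.309

0.309


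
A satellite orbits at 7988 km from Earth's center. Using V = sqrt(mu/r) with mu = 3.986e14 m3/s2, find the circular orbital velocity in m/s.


V = sqrt(3.986e14 / 7988000) = 7064 m/s

7064 m/s


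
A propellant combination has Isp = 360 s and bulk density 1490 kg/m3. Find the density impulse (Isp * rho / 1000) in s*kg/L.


rho*Isp = 360 * 1490 / 1000 = 536 s*kg/L

536 s*kg/L


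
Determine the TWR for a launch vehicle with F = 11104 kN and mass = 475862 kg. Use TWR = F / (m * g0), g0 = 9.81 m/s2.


TWR = 11104000 / (475862 * 9.81) = 2.38

2.38


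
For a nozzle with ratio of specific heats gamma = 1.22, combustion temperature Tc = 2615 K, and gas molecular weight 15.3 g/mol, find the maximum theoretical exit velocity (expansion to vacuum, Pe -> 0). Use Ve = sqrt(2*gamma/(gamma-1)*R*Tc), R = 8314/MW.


R = 8314 / 15.3 = 543.4 J/(kg.K)
Ve = sqrt(2 * 1.22 / (1.22 - 1) * 543.4 * 2615) = 3970 m/s

3970 m/s


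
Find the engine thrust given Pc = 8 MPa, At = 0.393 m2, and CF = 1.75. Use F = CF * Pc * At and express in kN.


F = 1.75 * 8e6 * 0.393 = 5.5020e+06 N = 5502.0 kN

5502.0 kN


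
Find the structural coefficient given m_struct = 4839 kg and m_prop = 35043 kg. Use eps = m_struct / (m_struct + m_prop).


eps = 4839 / (4839 + 35043) = 0.1213

0.1213


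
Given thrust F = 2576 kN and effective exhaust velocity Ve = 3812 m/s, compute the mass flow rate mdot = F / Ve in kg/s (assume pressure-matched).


mdot = F / Ve = 2576000 / 3812 = 675.8 kg/s

675.8 kg/s


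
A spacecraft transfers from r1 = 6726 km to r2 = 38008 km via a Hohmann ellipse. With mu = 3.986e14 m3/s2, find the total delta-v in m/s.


V1 = sqrt(mu/r1) = 7698.22 m/s
dV1 = V1*(sqrt(2*r2/(r1+r2)) - 1) = 2336.93 m/s
V2 = sqrt(mu/r2) = 3238.4 m/s
dV2 = V2*(1 - sqrt(2*r1/(r1+r2))) = 1462.56 m/s
Total dV = 3799 m/s

3799 m/s


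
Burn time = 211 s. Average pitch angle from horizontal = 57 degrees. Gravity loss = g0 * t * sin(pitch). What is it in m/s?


GL = 9.81 * 211 * sin(57 deg) = 1736 m/s

1736 m/s


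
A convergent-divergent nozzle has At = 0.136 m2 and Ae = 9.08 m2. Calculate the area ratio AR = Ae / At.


AR = 9.08 / 0.136 = 66.8

66.8


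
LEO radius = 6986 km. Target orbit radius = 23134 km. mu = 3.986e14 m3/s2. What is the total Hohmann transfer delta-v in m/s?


V1 = sqrt(mu/r1) = 7553.61 m/s
dV1 = V1*(sqrt(2*r2/(r1+r2)) - 1) = 1808.36 m/s
V2 = sqrt(mu/r2) = 4150.91 m/s
dV2 = V2*(1 - sqrt(2*r1/(r1+r2))) = 1323.78 m/s
Total dV = 3132 m/s

3132 m/s


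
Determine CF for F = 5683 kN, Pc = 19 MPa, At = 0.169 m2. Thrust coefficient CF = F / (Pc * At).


CF = 5683000 / (19e6 * 0.169) = 1.77

1.77


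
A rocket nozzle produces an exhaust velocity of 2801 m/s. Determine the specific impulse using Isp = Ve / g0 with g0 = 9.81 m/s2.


Isp = Ve / g0 = 2801 / 9.81 = 285.5 s

285.5 s


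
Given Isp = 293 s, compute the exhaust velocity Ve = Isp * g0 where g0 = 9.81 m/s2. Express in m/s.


Ve = Isp * g0 = 293 * 9.81 = 2874.3 m/s

2874.3 m/s


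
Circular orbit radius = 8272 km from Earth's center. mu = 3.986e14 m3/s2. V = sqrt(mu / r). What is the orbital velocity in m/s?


V = sqrt(3.986e14 / 8272000) = 6942 m/s

6942 m/s


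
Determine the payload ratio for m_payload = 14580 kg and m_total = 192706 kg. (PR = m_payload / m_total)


PR = 14580 / 192706 = 0.0757

0.0757


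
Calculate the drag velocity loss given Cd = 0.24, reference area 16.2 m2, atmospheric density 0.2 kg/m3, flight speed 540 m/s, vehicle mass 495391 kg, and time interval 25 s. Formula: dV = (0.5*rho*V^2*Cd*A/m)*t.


D = 0.5 * 0.2 * 540^2 * 0.24 * 16.2 = 113374.08 N
a = 113374.08 / 495391 = 0.2289 m/s2
dV = 0.2289 * 25 = 5.7 m/s

5.7 m/s


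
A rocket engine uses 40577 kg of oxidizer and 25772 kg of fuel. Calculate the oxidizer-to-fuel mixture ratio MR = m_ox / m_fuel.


MR = 40577 / 25772 = 1.57

1.57


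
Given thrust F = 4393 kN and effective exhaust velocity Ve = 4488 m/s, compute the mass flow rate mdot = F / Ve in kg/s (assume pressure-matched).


mdot = F / Ve = 4393000 / 4488 = 978.8 kg/s

978.8 kg/s


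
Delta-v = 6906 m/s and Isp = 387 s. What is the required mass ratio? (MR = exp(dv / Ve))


Ve = 387 * 9.81 = 3796.47 m/s
MR = exp(6906 / 3796.47) = 6.166

6.166


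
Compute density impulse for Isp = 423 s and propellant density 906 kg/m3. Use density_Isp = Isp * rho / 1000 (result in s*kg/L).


rho*Isp = 423 * 906 / 1000 = 383 s*kg/L

383 s*kg/L


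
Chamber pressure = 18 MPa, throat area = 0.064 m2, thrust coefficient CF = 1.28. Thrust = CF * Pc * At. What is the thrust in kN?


F = 1.28 * 18e6 * 0.064 = 1.4746e+06 N = 1474.6 kN

1474.6 kN


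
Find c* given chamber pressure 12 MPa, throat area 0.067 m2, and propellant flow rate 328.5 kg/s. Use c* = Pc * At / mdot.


c* = 12e6 * 0.067 / 328.5 = 2447 m/s

2447 m/s


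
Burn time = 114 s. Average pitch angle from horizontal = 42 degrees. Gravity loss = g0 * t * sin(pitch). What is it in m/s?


GL = 9.81 * 114 * sin(42 deg) = 748 m/s

748 m/s


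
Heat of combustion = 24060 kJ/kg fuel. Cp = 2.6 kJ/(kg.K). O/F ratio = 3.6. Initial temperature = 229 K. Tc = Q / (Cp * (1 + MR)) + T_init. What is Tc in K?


Tc = 24060 / (2.6 * (1 + 3.6)) + 229 = 2241 K

2241 K


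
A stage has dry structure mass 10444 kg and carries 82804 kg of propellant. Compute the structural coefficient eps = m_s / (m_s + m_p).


eps = 10444 / (10444 + 82804) = 0.112

0.112


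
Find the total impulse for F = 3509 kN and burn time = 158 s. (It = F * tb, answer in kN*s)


It = 3509 * 158 = 554422 kN*s

554422 kN*s


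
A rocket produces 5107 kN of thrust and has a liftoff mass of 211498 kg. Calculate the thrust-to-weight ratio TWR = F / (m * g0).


TWR = 5107000 / (211498 * 9.81) = 2.46

2.46


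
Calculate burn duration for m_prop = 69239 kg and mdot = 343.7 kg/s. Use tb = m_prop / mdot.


tb = 69239 / 343.7 = 201.5 s

201.5 s


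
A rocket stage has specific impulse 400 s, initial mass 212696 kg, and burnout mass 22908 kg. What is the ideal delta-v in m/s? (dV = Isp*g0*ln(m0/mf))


Ve = 400 * 9.81 = 3924.0 m/s
dV = 3924.0 * ln(212696/22908) = 8744 m/s

8744 m/s


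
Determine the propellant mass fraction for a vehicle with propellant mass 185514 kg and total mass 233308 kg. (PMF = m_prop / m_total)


PMF = 185514 / 233308 = 0.795

0.795


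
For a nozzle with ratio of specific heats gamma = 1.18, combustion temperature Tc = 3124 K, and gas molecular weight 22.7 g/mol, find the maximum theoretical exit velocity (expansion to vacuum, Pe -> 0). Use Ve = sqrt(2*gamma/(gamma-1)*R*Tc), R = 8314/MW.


R = 8314 / 22.7 = 366.26 J/(kg.K)
Ve = sqrt(2 * 1.18 / (1.18 - 1) * 366.26 * 3124) = 3873 m/s

3873 m/s


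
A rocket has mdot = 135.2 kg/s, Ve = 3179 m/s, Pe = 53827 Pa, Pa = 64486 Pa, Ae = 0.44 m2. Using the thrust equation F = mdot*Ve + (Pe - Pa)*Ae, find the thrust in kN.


F = 135.2 * 3179 + (53827 - 64486) * 0.44 = 425111.0 N = 425.1 kN

425.1 kN


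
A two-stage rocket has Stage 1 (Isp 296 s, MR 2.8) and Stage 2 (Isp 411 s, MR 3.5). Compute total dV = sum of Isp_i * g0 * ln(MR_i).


dV1 = 296 * 9.81 * ln(2.8) = 2989.8 m/s
dV2 = 411 * 9.81 * ln(3.5) = 5051.0 m/s
Total dV = 2989.8 + 5051.0 = 8040.8 m/s ~ 8041 m/s

8041 m/s


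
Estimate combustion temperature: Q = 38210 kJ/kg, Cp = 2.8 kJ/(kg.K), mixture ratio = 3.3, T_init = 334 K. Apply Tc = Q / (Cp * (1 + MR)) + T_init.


Tc = 38210 / (2.8 * (1 + 3.3)) + 334 = 3508 K

3508 K


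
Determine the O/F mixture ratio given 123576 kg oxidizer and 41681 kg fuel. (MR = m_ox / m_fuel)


MR = 123576 / 41681 = 2.96

2.96


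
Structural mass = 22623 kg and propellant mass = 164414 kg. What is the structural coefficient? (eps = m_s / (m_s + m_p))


eps = 22623 / (22623 + 164414) = 0.121

0.121


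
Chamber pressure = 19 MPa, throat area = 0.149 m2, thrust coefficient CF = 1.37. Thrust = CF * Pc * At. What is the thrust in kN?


F = 1.37 * 19e6 * 0.149 = 3.8785e+06 N = 3878.5 kN

3878.5 kN


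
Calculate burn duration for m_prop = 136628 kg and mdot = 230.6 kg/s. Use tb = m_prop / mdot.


tb = 136628 / 230.6 = 592.5 s

592.5 s


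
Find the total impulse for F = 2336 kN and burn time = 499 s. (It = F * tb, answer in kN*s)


It = 2336 * 499 = 1165664 kN*s

1165664 kN*s


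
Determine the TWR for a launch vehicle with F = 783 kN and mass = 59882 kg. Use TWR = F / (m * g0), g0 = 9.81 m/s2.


TWR = 783000 / (59882 * 9.81) = 1.33

1.33


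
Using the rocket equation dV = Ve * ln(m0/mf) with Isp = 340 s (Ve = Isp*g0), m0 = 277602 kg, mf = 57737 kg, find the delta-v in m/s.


Ve = 340 * 9.81 = 3335.4 m/s
dV = 3335.4 * ln(277602/57737) = 5238 m/s

5238 m/s


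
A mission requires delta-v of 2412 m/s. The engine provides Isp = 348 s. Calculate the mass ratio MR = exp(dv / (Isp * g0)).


Ve = 348 * 9.81 = 3413.88 m/s
MR = exp(2412 / 3413.88) = 2.027

2.027


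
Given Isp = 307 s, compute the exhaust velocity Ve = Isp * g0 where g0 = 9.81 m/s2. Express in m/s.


Ve = Isp * g0 = 307 * 9.81 = 3011.7 m/s

3011.7 m/s


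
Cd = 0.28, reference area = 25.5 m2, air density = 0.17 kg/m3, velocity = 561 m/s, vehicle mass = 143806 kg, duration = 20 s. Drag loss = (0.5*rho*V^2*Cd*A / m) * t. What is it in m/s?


D = 0.5 * 0.17 * 561^2 * 0.28 * 25.5 = 191004.17 N
a = 191004.17 / 143806 = 1.3282 m/s2
dV = 1.3282 * 20 = 26.6 m/s

26.6 m/s


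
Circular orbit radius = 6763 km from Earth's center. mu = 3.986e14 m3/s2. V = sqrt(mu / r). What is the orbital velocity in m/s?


V = sqrt(3.986e14 / 6763000) = 7677 m/s

7677 m/s


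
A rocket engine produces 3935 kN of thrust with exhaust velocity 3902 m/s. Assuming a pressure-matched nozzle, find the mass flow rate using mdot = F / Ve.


mdot = F / Ve = 3935000 / 3902 = 1008.5 kg/s

1008.5 kg/s


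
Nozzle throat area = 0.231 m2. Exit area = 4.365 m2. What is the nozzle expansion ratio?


AR = 4.365 / 0.231 = 18.9

18.9


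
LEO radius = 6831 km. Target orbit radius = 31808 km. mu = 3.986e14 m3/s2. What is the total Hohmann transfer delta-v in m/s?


V1 = sqrt(mu/r1) = 7638.82 m/s
dV1 = V1*(sqrt(2*r2/(r1+r2)) - 1) = 2162.77 m/s
V2 = sqrt(mu/r2) = 3539.98 m/s
dV2 = V2*(1 - sqrt(2*r1/(r1+r2))) = 1435.01 m/s
Total dV = 3598 m/s

3598 m/s


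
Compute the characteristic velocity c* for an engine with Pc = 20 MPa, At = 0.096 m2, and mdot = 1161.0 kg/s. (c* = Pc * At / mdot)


c* = 20e6 * 0.096 / 1161.0 = 1654 m/s

1654 m/s


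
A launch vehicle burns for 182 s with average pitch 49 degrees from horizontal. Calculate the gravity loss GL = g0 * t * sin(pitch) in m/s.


GL = 9.81 * 182 * sin(49 deg) = 1347 m/s

1347 m/s


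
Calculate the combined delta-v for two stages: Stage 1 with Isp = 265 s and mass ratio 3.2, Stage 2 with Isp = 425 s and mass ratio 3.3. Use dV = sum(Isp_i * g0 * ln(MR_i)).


dV1 = 265 * 9.81 * ln(3.2) = 3023.8 m/s
dV2 = 425 * 9.81 * ln(3.3) = 4977.8 m/s
Total dV = 3023.8 + 4977.8 = 8001.6 m/s ~ 8002 m/s

8002 m/s


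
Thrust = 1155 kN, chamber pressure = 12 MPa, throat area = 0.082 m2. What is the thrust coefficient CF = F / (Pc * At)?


CF = 1155000 / (12e6 * 0.082) = 1.17

1.17


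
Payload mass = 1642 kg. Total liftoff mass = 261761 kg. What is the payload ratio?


PR = 1642 / 261761 = 0.0063

0.0063


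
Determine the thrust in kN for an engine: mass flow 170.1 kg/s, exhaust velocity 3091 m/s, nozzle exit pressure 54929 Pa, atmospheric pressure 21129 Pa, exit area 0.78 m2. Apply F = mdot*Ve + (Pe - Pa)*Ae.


F = 170.1 * 3091 + (54929 - 21129) * 0.78 = 552143.0 N = 552.1 kN

552.1 kN


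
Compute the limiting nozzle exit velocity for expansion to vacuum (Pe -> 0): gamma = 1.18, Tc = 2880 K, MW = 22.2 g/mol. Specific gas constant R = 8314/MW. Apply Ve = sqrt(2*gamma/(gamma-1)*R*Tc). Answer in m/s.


R = 8314 / 22.2 = 374.5 J/(kg.K)
Ve = sqrt(2 * 1.18 / (1.18 - 1) * 374.5 * 2880) = 3760 m/s

3760 m/s


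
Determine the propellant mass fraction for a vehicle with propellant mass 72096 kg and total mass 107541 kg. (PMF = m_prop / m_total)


PMF = 72096 / 107541 = 0.67

0.67


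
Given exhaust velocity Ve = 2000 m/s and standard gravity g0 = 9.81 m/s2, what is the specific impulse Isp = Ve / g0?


Isp = Ve / g0 = 2000 / 9.81 = 203.9 s

203.9 s


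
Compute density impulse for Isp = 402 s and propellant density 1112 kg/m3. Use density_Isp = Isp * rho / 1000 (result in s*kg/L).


rho*Isp = 402 * 1112 / 1000 = 447 s*kg/L

447 s*kg/L


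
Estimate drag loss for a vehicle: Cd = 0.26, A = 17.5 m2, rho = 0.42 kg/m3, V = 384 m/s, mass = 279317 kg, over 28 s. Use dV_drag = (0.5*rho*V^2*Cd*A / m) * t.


D = 0.5 * 0.42 * 384^2 * 0.26 * 17.5 = 140894.21 N
a = 140894.21 / 279317 = 0.5044 m/s2
dV = 0.5044 * 28 = 14.1 m/s

14.1 m/s


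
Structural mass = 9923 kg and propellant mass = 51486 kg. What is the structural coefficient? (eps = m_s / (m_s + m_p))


eps = 9923 / (9923 + 51486) = 0.1616

0.1616


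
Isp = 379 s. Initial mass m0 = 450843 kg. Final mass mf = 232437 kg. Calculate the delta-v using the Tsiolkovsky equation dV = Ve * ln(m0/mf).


Ve = 379 * 9.81 = 3717.99 m/s
dV = 3717.99 * ln(450843/232437) = 2463 m/s

2463 m/s


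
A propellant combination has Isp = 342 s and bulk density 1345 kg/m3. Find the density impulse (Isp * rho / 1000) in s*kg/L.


rho*Isp = 342 * 1345 / 1000 = 460 s*kg/L

460 s*kg/L


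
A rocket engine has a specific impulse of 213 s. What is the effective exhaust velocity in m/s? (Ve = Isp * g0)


Ve = Isp * g0 = 213 * 9.81 = 2089.5 m/s

2089.5 m/s


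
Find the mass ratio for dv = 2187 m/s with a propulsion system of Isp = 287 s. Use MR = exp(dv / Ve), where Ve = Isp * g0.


Ve = 287 * 9.81 = 2815.47 m/s
MR = exp(2187 / 2815.47) = 2.174

2.174


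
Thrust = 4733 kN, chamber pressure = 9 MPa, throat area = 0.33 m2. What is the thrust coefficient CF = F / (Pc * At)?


CF = 4733000 / (9e6 * 0.33) = 1.59

1.59


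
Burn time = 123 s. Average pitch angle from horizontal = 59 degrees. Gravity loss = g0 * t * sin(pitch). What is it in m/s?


GL = 9.81 * 123 * sin(59 deg) = 1034 m/s

1034 m/s


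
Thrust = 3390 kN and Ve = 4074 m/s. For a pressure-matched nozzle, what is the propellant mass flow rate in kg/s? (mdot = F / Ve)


mdot = F / Ve = 3390000 / 4074 = 832.1 kg/s

832.1 kg/s


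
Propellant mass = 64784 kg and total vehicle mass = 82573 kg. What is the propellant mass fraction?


PMF = 64784 / 82573 = 0.785

0.785


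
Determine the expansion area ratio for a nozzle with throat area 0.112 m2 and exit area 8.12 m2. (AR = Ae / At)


AR = 8.12 / 0.112 = 72.5

72.5


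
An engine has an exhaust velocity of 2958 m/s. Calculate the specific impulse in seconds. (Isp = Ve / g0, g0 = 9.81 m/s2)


Isp = Ve / g0 = 2958 / 9.81 = 301.5 s

301.5 s


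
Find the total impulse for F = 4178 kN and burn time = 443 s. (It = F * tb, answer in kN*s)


It = 4178 * 443 = 1850854 kN*s

1850854 kN*s


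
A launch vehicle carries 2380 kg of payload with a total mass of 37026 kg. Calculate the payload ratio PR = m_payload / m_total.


PR = 2380 / 37026 = 0.0643

0.0643


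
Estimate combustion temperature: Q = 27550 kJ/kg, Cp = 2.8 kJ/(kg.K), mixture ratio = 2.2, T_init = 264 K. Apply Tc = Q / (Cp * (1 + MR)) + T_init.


Tc = 27550 / (2.8 * (1 + 2.2)) + 264 = 3339 K

3339 K


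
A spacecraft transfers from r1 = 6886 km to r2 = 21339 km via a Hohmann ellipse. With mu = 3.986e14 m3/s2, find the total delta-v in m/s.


V1 = sqrt(mu/r1) = 7608.26 m/s
dV1 = V1*(sqrt(2*r2/(r1+r2)) - 1) = 1747.31 m/s
V2 = sqrt(mu/r2) = 4321.97 m/s
dV2 = V2*(1 - sqrt(2*r1/(r1+r2))) = 1302.97 m/s
Total dV = 3050 m/s

3050 m/s


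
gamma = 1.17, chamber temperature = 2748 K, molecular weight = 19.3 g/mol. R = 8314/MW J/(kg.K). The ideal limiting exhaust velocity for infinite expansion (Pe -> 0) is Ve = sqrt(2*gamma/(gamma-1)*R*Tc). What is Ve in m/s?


R = 8314 / 19.3 = 430.78 J/(kg.K)
Ve = sqrt(2 * 1.17 / (1.17 - 1) * 430.78 * 2748) = 4037 m/s

4037 m/s


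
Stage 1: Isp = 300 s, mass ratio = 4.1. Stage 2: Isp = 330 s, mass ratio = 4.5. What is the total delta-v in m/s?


dV1 = 300 * 9.81 * ln(4.1) = 4152.5 m/s
dV2 = 330 * 9.81 * ln(4.5) = 4869.1 m/s
Total dV = 4152.5 + 4869.1 = 9021.6 m/s ~ 9022 m/s

9022 m/s


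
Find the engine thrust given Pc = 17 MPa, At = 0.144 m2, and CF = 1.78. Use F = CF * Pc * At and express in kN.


F = 1.78 * 17e6 * 0.144 = 4.3574e+06 N = 4357.4 kN

4357.4 kN


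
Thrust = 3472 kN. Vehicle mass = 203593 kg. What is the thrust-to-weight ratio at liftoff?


TWR = 3472000 / (203593 * 9.81) = 1.74

1.74


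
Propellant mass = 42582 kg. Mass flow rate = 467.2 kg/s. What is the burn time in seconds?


tb = 42582 / 467.2 = 91.1 s

91.1 s


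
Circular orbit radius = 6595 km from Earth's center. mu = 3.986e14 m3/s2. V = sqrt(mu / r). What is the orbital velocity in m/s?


V = sqrt(3.986e14 / 6595000) = 7774 m/s

7774 m/s


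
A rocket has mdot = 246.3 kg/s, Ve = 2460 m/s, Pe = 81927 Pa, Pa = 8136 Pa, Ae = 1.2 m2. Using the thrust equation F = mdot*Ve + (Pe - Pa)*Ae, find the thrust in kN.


F = 246.3 * 2460 + (81927 - 8136) * 1.2 = 694447.0 N = 694.4 kN

694.4 kN


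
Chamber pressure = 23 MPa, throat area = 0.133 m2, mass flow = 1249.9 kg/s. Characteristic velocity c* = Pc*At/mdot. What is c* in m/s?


c* = 23e6 * 0.133 / 1249.9 = 2447 m/s

2447 m/s


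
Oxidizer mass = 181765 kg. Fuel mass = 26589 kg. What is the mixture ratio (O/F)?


MR = 181765 / 26589 = 6.84

6.84


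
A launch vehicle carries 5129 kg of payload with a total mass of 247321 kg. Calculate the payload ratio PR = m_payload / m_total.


PR = 5129 / 247321 = 0.0207

0.0207


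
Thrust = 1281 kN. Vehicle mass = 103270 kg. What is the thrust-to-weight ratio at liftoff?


TWR = 1281000 / (103270 * 9.81) = 1.26

1.26


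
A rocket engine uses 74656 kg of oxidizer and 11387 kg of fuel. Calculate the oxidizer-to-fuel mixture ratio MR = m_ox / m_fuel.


MR = 74656 / 11387 = 6.56

6.56


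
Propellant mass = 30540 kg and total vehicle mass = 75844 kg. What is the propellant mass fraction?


PMF = 30540 / 75844 = 0.403

0.403


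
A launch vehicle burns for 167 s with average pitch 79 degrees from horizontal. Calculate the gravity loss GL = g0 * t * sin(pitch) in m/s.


GL = 9.81 * 167 * sin(79 deg) = 1608 m/s

1608 m/s


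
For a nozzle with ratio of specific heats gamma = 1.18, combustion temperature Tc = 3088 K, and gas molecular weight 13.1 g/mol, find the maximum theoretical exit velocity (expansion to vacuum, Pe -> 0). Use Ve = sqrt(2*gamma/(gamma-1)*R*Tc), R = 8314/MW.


R = 8314 / 13.1 = 634.66 J/(kg.K)
Ve = sqrt(2 * 1.18 / (1.18 - 1) * 634.66 * 3088) = 5069 m/s

5069 m/s


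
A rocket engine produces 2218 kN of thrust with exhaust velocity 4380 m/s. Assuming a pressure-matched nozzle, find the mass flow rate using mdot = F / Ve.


mdot = F / Ve = 2218000 / 4380 = 506.4 kg/s

506.4 kg/s


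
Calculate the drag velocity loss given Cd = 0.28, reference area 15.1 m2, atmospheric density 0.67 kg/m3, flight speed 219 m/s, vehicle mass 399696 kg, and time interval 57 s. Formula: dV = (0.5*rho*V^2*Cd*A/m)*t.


D = 0.5 * 0.67 * 219^2 * 0.28 * 15.1 = 67931.0 N
a = 67931.0 / 399696 = 0.17 m/s2
dV = 0.17 * 57 = 9.7 m/s

9.7 m/s


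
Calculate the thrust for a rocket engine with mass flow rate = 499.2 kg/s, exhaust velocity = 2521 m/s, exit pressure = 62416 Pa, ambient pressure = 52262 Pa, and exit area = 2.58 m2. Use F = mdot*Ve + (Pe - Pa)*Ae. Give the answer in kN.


F = 499.2 * 2521 + (62416 - 52262) * 2.58 = 1.2847e+06 N = 1284.7 kN

1284.7 kN


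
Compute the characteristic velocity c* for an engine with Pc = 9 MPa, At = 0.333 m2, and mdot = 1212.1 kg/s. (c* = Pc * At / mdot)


c* = 9e6 * 0.333 / 1212.1 = 2473 m/s

2473 m/s


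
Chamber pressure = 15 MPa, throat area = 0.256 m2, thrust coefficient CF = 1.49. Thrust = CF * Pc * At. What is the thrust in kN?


F = 1.49 * 15e6 * 0.256 = 5.7216e+06 N = 5721.6 kN

5721.6 kN


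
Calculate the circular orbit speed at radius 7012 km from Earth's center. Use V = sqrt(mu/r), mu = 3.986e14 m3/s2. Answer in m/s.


V = sqrt(3.986e14 / 7012000) = 7540 m/s

7540 m/s


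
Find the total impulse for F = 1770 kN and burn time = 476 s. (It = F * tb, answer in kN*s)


It = 1770 * 476 = 842520 kN*s

842520 kN*s


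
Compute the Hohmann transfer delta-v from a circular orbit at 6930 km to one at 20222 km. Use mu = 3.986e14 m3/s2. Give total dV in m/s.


V1 = sqrt(mu/r1) = 7584.06 m/s
dV1 = V1*(sqrt(2*r2/(r1+r2)) - 1) = 1672.04 m/s
V2 = sqrt(mu/r2) = 4439.73 m/s
dV2 = V2*(1 - sqrt(2*r1/(r1+r2))) = 1267.7 m/s
Total dV = 2940 m/s

2940 m/s


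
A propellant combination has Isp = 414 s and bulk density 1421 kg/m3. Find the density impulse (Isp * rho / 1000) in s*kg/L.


rho*Isp = 414 * 1421 / 1000 = 588 s*kg/L

588 s*kg/L


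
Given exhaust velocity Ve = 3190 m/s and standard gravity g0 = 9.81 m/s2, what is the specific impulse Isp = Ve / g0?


Isp = Ve / g0 = 3190 / 9.81 = 325.2 s

325.2 s


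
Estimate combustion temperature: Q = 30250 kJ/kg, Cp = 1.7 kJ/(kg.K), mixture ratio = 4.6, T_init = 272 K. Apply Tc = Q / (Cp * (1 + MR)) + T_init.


Tc = 30250 / (1.7 * (1 + 4.6)) + 272 = 3450 K

3450 K


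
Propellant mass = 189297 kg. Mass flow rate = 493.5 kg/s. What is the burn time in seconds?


tb = 189297 / 493.5 = 383.6 s

383.6 s


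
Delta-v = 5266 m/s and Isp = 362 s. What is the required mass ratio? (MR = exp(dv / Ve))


Ve = 362 * 9.81 = 3551.22 m/s
MR = exp(5266 / 3551.22) = 4.406

4.406


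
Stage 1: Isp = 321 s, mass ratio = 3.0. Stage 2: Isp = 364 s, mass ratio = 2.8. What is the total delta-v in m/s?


dV1 = 321 * 9.81 * ln(3.0) = 3459.5 m/s
dV2 = 364 * 9.81 * ln(2.8) = 3676.6 m/s
Total dV = 3459.5 + 3676.6 = 7136.1 m/s ~ 7136 m/s

7136 m/s


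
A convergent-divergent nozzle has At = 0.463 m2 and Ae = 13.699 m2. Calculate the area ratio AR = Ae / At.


AR = 13.699 / 0.463 = 29.6

29.6


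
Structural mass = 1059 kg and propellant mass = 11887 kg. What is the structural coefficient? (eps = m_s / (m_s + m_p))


eps = 1059 / (1059 + 11887) = 0.0818

0.0818


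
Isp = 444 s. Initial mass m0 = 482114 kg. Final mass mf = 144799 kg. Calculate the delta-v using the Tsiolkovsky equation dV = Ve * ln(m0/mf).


Ve = 444 * 9.81 = 4355.64 m/s
dV = 4355.64 * ln(482114/144799) = 5239 m/s

5239 m/s


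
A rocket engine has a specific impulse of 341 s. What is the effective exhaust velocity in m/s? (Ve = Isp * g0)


Ve = Isp * g0 = 341 * 9.81 = 3345.2 m/s

3345.2 m/s


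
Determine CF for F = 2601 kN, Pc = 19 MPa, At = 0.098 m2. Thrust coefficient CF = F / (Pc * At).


CF = 2601000 / (19e6 * 0.098) = 1.4

1.4


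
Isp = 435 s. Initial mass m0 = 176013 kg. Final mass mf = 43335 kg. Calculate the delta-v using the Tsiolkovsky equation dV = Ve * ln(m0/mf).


Ve = 435 * 9.81 = 4267.35 m/s
dV = 4267.35 * ln(176013/43335) = 5981 m/s

5981 m/s


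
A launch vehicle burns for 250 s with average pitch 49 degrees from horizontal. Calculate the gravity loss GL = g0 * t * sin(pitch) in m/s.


GL = 9.81 * 250 * sin(49 deg) = 1851 m/s

1851 m/s


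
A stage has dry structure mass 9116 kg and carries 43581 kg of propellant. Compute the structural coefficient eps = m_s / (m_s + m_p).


eps = 9116 / (9116 + 43581) = 0.173

0.173


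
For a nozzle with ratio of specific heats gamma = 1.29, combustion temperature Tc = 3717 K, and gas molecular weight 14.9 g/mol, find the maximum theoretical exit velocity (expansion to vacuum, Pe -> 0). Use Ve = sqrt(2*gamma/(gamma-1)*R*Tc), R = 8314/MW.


R = 8314 / 14.9 = 557.99 J/(kg.K)
Ve = sqrt(2 * 1.29 / (1.29 - 1) * 557.99 * 3717) = 4296 m/s

4296 m/s


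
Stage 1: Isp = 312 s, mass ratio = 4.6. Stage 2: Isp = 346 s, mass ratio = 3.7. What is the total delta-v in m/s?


dV1 = 312 * 9.81 * ln(4.6) = 4670.8 m/s
dV2 = 346 * 9.81 * ln(3.7) = 4440.8 m/s
Total dV = 4670.8 + 4440.8 = 9111.6 m/s ~ 9112 m/s

9112 m/s


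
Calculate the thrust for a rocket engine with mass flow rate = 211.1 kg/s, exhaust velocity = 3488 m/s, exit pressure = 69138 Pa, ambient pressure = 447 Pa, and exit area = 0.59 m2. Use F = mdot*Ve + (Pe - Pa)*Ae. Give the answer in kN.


F = 211.1 * 3488 + (69138 - 447) * 0.59 = 776844.0 N = 776.8 kN

776.8 kN


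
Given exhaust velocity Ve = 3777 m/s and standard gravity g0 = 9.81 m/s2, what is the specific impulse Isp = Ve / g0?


Isp = Ve / g0 = 3777 / 9.81 = 385.0 s

385.0 s


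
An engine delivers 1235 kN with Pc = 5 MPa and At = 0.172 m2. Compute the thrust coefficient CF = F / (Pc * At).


CF = 1235000 / (5e6 * 0.172) = 1.44

1.44


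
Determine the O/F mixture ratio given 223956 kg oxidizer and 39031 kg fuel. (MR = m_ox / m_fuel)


MR = 223956 / 39031 = 5.74

5.74


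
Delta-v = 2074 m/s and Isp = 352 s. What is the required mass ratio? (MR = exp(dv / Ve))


Ve = 352 * 9.81 = 3453.12 m/s
MR = exp(2074 / 3453.12) = 1.823

1.823


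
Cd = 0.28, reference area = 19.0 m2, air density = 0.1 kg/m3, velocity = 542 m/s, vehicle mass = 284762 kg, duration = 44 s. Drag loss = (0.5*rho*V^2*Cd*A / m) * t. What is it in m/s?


D = 0.5 * 0.1 * 542^2 * 0.28 * 19.0 = 78141.22 N
a = 78141.22 / 284762 = 0.2744 m/s2
dV = 0.2744 * 44 = 12.1 m/s

12.1 m/s


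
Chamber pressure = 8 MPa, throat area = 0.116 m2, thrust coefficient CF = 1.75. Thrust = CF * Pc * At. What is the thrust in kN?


F = 1.75 * 8e6 * 0.116 = 1.6240e+06 N = 1624.0 kN

1624.0 kN


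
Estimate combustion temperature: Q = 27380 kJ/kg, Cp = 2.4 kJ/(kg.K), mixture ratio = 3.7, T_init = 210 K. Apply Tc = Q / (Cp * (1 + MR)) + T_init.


Tc = 27380 / (2.4 * (1 + 3.7)) + 210 = 2637 K

2637 K


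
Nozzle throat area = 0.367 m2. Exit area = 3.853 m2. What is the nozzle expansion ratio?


AR = 3.853 / 0.367 = 10.5

10.5


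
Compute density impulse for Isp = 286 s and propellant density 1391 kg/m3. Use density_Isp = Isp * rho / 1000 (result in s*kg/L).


rho*Isp = 286 * 1391 / 1000 = 398 s*kg/L

398 s*kg/L


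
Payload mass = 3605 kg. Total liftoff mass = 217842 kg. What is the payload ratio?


PR = 3605 / 217842 = 0.0165

0.0165


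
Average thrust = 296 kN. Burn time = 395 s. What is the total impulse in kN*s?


It = 296 * 395 = 116920 kN*s

116920 kN*s


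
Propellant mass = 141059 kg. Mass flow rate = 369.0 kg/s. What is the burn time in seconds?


tb = 141059 / 369.0 = 382.3 s

382.3 s


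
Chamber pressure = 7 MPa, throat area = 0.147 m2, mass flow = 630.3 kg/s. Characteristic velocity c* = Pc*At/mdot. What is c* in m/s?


c* = 7e6 * 0.147 / 630.3 = 1633 m/s

1633 m/s


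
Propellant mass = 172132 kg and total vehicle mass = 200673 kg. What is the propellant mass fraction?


PMF = 172132 / 200673 = 0.858

0.858


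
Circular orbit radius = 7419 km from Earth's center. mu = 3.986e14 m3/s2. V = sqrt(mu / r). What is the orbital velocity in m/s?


V = sqrt(3.986e14 / 7419000) = 7330 m/s

7330 m/s


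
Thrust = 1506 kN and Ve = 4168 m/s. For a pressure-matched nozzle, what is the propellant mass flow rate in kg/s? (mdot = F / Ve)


mdot = F / Ve = 1506000 / 4168 = 361.3 kg/s

361.3 kg/s


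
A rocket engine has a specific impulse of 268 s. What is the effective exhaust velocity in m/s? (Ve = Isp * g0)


Ve = Isp * g0 = 268 * 9.81 = 2629.1 m/s

2629.1 m/s


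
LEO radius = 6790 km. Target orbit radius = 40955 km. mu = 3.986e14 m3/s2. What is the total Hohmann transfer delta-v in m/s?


V1 = sqrt(mu/r1) = 7661.85 m/s
dV1 = V1*(sqrt(2*r2/(r1+r2)) - 1) = 2373.63 m/s
V2 = sqrt(mu/r2) = 3119.72 m/s
dV2 = V2*(1 - sqrt(2*r1/(r1+r2))) = 1455.92 m/s
Total dV = 3830 m/s

3830 m/s


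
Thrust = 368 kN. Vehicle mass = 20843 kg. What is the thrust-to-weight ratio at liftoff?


TWR = 368000 / (20843 * 9.81) = 1.8

1.8


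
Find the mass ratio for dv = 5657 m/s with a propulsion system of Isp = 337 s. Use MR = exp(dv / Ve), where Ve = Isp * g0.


Ve = 337 * 9.81 = 3305.97 m/s
MR = exp(5657 / 3305.97) = 5.535

5.535


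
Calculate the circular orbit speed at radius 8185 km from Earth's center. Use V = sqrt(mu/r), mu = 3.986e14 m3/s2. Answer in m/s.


V = sqrt(3.986e14 / 8185000) = 6978 m/s

6978 m/s


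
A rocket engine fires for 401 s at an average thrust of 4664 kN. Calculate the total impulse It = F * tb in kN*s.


It = 4664 * 401 = 1870264 kN*s

1870264 kN*s


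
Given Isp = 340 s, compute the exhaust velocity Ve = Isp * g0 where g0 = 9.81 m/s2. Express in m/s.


Ve = Isp * g0 = 340 * 9.81 = 3335.4 m/s

3335.4 m/s


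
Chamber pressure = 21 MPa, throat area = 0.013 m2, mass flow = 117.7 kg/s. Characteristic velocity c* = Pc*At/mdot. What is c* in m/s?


c* = 21e6 * 0.013 / 117.7 = 2319 m/s

2319 m/s


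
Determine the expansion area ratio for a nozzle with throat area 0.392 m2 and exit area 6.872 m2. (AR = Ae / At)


AR = 6.872 / 0.392 = 17.5

17.5


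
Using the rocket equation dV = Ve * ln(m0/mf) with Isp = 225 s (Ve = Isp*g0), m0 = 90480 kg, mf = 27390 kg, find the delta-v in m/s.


Ve = 225 * 9.81 = 2207.25 m/s
dV = 2207.25 * ln(90480/27390) = 2638 m/s

2638 m/s


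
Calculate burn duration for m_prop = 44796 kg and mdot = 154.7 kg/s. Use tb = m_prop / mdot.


tb = 44796 / 154.7 = 289.6 s

289.6 s


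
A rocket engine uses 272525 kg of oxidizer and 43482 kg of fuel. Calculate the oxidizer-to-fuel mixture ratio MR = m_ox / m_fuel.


MR = 272525 / 43482 = 6.27

6.27


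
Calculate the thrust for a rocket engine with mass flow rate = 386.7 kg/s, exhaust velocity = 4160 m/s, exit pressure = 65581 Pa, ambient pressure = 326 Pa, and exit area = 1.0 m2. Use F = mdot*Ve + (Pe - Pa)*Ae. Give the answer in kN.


F = 386.7 * 4160 + (65581 - 326) * 1.0 = 1.6739e+06 N = 1673.9 kN

1673.9 kN


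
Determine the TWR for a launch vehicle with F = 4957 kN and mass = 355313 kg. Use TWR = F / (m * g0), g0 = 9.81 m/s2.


TWR = 4957000 / (355313 * 9.81) = 1.42

1.42


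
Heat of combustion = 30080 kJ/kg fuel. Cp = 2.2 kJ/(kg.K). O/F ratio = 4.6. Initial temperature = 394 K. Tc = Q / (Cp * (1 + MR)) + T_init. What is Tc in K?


Tc = 30080 / (2.2 * (1 + 4.6)) + 394 = 2836 K

2836 K


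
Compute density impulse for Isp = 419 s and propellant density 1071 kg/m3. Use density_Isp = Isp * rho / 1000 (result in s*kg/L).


rho*Isp = 419 * 1071 / 1000 = 449 s*kg/L

449 s*kg/L


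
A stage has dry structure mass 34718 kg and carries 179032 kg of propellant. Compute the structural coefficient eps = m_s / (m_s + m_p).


eps = 34718 / (34718 + 179032) = 0.1624

0.1624


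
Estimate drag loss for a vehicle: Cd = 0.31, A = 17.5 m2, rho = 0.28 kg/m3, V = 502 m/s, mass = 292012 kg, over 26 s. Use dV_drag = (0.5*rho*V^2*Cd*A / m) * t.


D = 0.5 * 0.28 * 502^2 * 0.31 * 17.5 = 191397.04 N
a = 191397.04 / 292012 = 0.6554 m/s2
dV = 0.6554 * 26 = 17.0 m/s

17.0 m/s


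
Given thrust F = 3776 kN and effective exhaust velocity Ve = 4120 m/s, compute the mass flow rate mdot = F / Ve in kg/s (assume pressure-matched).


mdot = F / Ve = 3776000 / 4120 = 916.5 kg/s

916.5 kg/s


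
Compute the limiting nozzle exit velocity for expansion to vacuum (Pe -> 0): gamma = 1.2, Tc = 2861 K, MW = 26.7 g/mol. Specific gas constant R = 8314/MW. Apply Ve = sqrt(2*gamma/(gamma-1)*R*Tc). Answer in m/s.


R = 8314 / 26.7 = 311.39 J/(kg.K)
Ve = sqrt(2 * 1.2 / (1.2 - 1) * 311.39 * 2861) = 3270 m/s

3270 m/s


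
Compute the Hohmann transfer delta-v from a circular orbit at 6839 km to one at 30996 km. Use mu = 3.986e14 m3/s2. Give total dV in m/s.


V1 = sqrt(mu/r1) = 7634.35 m/s
dV1 = V1*(sqrt(2*r2/(r1+r2)) - 1) = 2137.87 m/s
V2 = sqrt(mu/r2) = 3586.05 m/s
dV2 = V2*(1 - sqrt(2*r1/(r1+r2))) = 1429.89 m/s
Total dV = 3568 m/s

3568 m/s


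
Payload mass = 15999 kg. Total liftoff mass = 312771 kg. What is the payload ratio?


PR = 15999 / 312771 = 0.0512

0.0512


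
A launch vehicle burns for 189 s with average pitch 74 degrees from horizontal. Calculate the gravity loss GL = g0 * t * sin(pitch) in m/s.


GL = 9.81 * 189 * sin(74 deg) = 1782 m/s

1782 m/s


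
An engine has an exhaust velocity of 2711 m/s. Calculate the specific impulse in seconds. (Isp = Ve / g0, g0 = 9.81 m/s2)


Isp = Ve / g0 = 2711 / 9.81 = 276.4 s

276.4 s


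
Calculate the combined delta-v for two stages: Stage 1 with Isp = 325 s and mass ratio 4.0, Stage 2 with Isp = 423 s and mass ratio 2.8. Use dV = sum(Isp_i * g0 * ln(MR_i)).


dV1 = 325 * 9.81 * ln(4.0) = 4419.9 m/s
dV2 = 423 * 9.81 * ln(2.8) = 4272.5 m/s
Total dV = 4419.9 + 4272.5 = 8692.4 m/s ~ 8692 m/s

8692 m/s


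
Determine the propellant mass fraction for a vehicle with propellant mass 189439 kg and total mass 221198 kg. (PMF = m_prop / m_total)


PMF = 189439 / 221198 = 0.856

0.856


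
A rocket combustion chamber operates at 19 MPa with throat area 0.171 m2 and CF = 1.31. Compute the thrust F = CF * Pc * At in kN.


F = 1.31 * 19e6 * 0.171 = 4.2562e+06 N = 4256.2 kN

4256.2 kN


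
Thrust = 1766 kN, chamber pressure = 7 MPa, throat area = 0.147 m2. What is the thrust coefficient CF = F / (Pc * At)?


CF = 1766000 / (7e6 * 0.147) = 1.72

1.72


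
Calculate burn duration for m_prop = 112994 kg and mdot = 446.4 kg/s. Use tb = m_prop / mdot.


tb = 112994 / 446.4 = 253.1 s

253.1 s


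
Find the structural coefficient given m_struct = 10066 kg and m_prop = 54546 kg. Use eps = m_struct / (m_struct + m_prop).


eps = 10066 / (10066 + 54546) = 0.1558

0.1558


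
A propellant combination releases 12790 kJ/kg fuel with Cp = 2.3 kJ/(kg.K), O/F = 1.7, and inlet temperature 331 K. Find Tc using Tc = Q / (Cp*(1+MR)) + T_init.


Tc = 12790 / (2.3 * (1 + 1.7)) + 331 = 2391 K

2391 K


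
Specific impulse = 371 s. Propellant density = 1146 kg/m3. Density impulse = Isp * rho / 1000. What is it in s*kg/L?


rho*Isp = 371 * 1146 / 1000 = 425 s*kg/L

425 s*kg/L


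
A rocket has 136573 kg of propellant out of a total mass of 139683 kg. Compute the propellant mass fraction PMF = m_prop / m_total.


PMF = 136573 / 139683 = 0.978

0.978


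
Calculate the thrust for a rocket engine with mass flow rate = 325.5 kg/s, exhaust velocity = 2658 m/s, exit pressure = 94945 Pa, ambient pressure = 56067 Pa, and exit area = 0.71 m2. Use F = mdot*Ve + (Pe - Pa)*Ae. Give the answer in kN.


F = 325.5 * 2658 + (94945 - 56067) * 0.71 = 892782.0 N = 892.8 kN

892.8 kN


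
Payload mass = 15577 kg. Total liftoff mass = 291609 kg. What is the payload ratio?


PR = 15577 / 291609 = 0.0534

0.0534


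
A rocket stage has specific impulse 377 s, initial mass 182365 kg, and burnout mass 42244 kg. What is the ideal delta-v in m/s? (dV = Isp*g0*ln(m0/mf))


Ve = 377 * 9.81 = 3698.37 m/s
dV = 3698.37 * ln(182365/42244) = 5409 m/s

5409 m/s


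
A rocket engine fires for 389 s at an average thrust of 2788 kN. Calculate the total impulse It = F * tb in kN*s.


It = 2788 * 389 = 1084532 kN*s

1084532 kN*s


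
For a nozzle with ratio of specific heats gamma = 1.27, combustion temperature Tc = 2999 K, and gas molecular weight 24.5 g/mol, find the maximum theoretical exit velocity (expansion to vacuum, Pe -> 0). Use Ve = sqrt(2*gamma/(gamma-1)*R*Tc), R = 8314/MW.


R = 8314 / 24.5 = 339.35 J/(kg.K)
Ve = sqrt(2 * 1.27 / (1.27 - 1) * 339.35 * 2999) = 3094 m/s

3094 m/s


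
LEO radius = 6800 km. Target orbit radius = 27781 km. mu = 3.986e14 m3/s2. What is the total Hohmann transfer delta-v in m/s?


V1 = sqrt(mu/r1) = 7656.22 m/s
dV1 = V1*(sqrt(2*r2/(r1+r2)) - 1) = 2048.53 m/s
V2 = sqrt(mu/r2) = 3787.87 m/s
dV2 = V2*(1 - sqrt(2*r1/(r1+r2))) = 1412.42 m/s
Total dV = 3461 m/s

3461 m/s


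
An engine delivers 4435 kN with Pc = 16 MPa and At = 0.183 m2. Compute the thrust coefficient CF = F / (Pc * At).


CF = 4435000 / (16e6 * 0.183) = 1.51

1.51


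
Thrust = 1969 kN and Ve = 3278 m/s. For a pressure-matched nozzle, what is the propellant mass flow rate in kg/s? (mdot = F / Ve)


mdot = F / Ve = 1969000 / 3278 = 600.7 kg/s

600.7 kg/s


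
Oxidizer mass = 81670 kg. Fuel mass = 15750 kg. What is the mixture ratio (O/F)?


MR = 81670 / 15750 = 5.19

5.19


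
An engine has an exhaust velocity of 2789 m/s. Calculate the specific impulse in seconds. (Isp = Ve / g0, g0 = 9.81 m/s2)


Isp = Ve / g0 = 2789 / 9.81 = 284.3 s

284.3 s


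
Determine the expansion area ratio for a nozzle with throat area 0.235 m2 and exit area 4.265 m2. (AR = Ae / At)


AR = 4.265 / 0.235 = 18.1

18.1


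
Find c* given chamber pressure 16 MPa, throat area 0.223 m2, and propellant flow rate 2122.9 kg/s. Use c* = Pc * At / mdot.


c* = 16e6 * 0.223 / 2122.9 = 1681 m/s

1681 m/s


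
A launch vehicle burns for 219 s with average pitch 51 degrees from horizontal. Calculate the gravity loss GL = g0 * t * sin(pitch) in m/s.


GL = 9.81 * 219 * sin(51 deg) = 1670 m/s

1670 m/s


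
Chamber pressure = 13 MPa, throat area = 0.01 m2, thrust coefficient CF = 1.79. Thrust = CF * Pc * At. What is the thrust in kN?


F = 1.79 * 13e6 * 0.01 = 232700.0 N = 232.7 kN

232.7 kN


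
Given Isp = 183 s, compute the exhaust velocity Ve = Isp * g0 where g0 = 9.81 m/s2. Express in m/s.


Ve = Isp * g0 = 183 * 9.81 = 1795.2 m/s

1795.2 m/s
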